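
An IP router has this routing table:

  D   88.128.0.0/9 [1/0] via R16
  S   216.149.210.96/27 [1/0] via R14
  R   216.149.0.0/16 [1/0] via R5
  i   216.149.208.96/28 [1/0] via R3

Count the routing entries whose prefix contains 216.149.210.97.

Prefixes containing 216.149.210.97:
  216.149.0.0/16 (216.149.0.0 - 216.149.255.255)
  216.149.210.96/27 (216.149.210.96 - 216.149.210.127)
Total matching entries: 2.

2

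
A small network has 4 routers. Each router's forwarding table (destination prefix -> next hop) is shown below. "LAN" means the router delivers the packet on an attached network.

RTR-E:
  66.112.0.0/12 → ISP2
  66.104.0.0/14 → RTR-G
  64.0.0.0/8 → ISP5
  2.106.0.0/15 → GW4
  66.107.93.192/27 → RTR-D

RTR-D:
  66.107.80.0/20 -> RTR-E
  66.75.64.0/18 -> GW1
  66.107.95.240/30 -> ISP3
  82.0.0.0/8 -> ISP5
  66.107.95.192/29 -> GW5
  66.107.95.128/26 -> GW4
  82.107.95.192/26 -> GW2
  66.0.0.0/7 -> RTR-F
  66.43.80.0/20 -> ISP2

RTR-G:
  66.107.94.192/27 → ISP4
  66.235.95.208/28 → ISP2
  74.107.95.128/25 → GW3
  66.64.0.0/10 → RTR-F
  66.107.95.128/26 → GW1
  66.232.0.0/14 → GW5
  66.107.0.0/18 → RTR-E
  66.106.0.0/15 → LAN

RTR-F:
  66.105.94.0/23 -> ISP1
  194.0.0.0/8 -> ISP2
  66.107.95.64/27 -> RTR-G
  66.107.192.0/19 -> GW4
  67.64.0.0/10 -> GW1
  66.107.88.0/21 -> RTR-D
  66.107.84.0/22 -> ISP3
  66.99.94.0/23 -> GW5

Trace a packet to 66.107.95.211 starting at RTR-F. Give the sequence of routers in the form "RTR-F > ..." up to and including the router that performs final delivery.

RTR-F > RTR-D > RTR-E > RTR-G

At RTR-F: longest match for 66.107.95.211 is 66.107.88.0/21 -> RTR-D
At RTR-D: longest match for 66.107.95.211 is 66.107.80.0/20 -> RTR-E
At RTR-E: longest match for 66.107.95.211 is 66.104.0.0/14 -> RTR-G
At RTR-G: longest match for 66.107.95.211 is 66.106.0.0/15 -> LAN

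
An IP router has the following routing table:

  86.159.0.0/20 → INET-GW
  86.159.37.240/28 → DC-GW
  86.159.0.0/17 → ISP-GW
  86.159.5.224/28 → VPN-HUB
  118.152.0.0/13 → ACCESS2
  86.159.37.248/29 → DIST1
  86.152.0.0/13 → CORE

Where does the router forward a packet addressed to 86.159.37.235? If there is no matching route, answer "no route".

ISP-GW

Routes whose prefix contains 86.159.37.235:
  86.152.0.0/13 (86.152.0.0 - 86.159.255.255) -> CORE
  86.159.0.0/17 (86.159.0.0 - 86.159.127.255) -> ISP-GW
More-specific entries that do NOT match:
  86.159.37.248/29 (86.159.37.248 - 86.159.37.255) does not contain 86.159.37.235
  86.159.37.240/28 (86.159.37.240 - 86.159.37.255) does not contain 86.159.37.235
  86.159.5.224/28 (86.159.5.224 - 86.159.5.239) does not contain 86.159.37.235
  86.159.0.0/20 (86.159.0.0 - 86.159.15.255) does not contain 86.159.37.235
Longest matching prefix is /17 -> next hop ISP-GW.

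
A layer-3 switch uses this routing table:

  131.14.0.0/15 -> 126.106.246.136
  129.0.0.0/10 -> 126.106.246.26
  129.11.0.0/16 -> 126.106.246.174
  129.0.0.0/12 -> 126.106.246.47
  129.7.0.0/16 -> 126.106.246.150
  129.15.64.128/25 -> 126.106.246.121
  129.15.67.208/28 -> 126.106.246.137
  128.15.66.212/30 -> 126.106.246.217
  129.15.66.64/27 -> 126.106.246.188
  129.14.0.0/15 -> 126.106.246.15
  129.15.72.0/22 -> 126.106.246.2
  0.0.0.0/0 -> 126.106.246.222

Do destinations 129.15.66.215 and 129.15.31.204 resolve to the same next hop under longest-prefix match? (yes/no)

yes

129.15.66.215: longest match 129.14.0.0/15 -> 126.106.246.15
129.15.31.204: longest match 129.14.0.0/15 -> 126.106.246.15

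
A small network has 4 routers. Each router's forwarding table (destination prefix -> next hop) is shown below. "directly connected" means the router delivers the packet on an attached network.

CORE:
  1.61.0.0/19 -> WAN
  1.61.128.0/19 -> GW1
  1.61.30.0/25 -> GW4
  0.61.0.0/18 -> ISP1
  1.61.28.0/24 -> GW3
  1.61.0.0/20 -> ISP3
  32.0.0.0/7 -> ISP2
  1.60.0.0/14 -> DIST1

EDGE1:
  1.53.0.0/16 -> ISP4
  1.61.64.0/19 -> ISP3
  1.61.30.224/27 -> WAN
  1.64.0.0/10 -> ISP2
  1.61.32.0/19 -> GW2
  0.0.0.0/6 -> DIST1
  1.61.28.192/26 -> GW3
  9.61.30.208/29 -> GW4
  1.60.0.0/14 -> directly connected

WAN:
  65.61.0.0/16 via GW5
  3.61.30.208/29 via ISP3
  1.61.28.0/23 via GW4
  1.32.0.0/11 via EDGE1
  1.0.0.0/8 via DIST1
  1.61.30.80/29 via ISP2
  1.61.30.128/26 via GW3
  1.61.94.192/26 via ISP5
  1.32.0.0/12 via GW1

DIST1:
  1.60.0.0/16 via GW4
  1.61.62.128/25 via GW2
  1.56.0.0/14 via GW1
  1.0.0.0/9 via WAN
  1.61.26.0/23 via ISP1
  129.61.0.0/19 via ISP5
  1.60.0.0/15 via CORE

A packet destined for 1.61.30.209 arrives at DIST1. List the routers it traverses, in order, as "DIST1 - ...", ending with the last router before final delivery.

At DIST1: longest match for 1.61.30.209 is 1.60.0.0/15 -> CORE
At CORE: longest match for 1.61.30.209 is 1.61.0.0/19 -> WAN
At WAN: longest match for 1.61.30.209 is 1.32.0.0/11 -> EDGE1
At EDGE1: longest match for 1.61.30.209 is 1.60.0.0/14 -> directly connected

DIST1 - CORE - WAN - EDGE1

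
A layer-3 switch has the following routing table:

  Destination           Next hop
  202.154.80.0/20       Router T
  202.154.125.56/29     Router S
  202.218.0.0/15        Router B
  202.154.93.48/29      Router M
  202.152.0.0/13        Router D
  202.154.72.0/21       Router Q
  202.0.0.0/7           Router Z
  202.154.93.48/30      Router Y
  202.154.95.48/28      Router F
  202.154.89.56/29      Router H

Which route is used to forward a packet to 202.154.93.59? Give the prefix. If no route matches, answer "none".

202.154.80.0/20

Entries matching 202.154.93.59:
  202.0.0.0/7 (202.0.0.0 - 203.255.255.255)
  202.152.0.0/13 (202.152.0.0 - 202.159.255.255)
  202.154.80.0/20 (202.154.80.0 - 202.154.95.255)
Most specific is 202.154.80.0/20.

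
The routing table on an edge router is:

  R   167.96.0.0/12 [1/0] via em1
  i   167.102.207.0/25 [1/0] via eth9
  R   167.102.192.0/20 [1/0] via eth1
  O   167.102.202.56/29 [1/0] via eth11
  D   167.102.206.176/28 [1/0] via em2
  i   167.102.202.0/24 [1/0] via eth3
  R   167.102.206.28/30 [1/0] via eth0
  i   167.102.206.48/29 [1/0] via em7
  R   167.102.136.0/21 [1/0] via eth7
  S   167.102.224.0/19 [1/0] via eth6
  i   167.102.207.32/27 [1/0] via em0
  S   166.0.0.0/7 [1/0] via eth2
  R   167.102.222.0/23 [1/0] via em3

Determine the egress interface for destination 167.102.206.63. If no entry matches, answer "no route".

Routes whose prefix contains 167.102.206.63:
  166.0.0.0/7 (166.0.0.0 - 167.255.255.255) -> eth2
  167.96.0.0/12 (167.96.0.0 - 167.111.255.255) -> em1
  167.102.192.0/20 (167.102.192.0 - 167.102.207.255) -> eth1
More-specific entries that do NOT match:
  167.102.206.28/30 (167.102.206.28 - 167.102.206.31) does not contain 167.102.206.63
  167.102.202.56/29 (167.102.202.56 - 167.102.202.63) does not contain 167.102.206.63
  167.102.206.48/29 (167.102.206.48 - 167.102.206.55) does not contain 167.102.206.63
  167.102.206.176/28 (167.102.206.176 - 167.102.206.191) does not contain 167.102.206.63
  167.102.207.32/27 (167.102.207.32 - 167.102.207.63) does not contain 167.102.206.63
  167.102.207.0/25 (167.102.207.0 - 167.102.207.127) does not contain 167.102.206.63
  167.102.202.0/24 (167.102.202.0 - 167.102.202.255) does not contain 167.102.206.63
  167.102.222.0/23 (167.102.222.0 - 167.102.223.255) does not contain 167.102.206.63
  167.102.136.0/21 (167.102.136.0 - 167.102.143.255) does not contain 167.102.206.63
Longest matching prefix is /20 -> interface eth1.

eth1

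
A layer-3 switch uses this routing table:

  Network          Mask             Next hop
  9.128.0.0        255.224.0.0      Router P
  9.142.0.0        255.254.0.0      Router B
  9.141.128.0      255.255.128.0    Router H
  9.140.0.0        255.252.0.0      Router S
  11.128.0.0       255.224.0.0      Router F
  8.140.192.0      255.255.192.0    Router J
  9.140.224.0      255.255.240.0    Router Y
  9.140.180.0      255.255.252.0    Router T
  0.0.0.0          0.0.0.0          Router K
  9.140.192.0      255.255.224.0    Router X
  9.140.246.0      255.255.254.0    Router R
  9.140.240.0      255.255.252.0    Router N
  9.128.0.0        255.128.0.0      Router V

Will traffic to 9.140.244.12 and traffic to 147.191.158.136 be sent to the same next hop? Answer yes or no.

9.140.244.12: longest match 9.140.0.0/14 -> Router S
147.191.158.136: longest match 0.0.0.0/0 -> Router K

no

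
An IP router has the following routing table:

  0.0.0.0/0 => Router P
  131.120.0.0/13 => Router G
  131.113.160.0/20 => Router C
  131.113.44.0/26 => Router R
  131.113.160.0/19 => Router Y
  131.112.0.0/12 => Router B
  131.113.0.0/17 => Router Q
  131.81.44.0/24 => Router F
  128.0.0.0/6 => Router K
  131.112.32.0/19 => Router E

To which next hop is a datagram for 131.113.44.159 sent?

Routes whose prefix contains 131.113.44.159:
  0.0.0.0/0 (default, matches everything) -> Router P
  128.0.0.0/6 (128.0.0.0 - 131.255.255.255) -> Router K
  131.112.0.0/12 (131.112.0.0 - 131.127.255.255) -> Router B
  131.113.0.0/17 (131.113.0.0 - 131.113.127.255) -> Router Q
More-specific entries that do NOT match:
  131.113.44.0/26 (131.113.44.0 - 131.113.44.63) does not contain 131.113.44.159
  131.81.44.0/24 (131.81.44.0 - 131.81.44.255) does not contain 131.113.44.159
  131.113.160.0/20 (131.113.160.0 - 131.113.175.255) does not contain 131.113.44.159
  131.113.160.0/19 (131.113.160.0 - 131.113.191.255) does not contain 131.113.44.159
  131.112.32.0/19 (131.112.32.0 - 131.112.63.255) does not contain 131.113.44.159
Longest matching prefix is /17 -> next hop Router Q.

Router Q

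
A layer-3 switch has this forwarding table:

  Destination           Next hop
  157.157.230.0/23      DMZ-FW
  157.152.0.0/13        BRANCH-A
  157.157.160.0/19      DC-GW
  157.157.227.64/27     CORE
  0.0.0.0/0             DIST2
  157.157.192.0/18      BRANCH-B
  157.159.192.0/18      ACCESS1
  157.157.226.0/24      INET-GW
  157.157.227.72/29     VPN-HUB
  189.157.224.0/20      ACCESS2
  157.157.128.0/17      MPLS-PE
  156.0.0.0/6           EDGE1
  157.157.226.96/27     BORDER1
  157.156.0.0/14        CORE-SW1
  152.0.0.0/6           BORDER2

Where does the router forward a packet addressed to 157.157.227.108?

BRANCH-B

Routes whose prefix contains 157.157.227.108:
  0.0.0.0/0 (default, matches everything) -> DIST2
  156.0.0.0/6 (156.0.0.0 - 159.255.255.255) -> EDGE1
  157.152.0.0/13 (157.152.0.0 - 157.159.255.255) -> BRANCH-A
  157.156.0.0/14 (157.156.0.0 - 157.159.255.255) -> CORE-SW1
  157.157.128.0/17 (157.157.128.0 - 157.157.255.255) -> MPLS-PE
  157.157.192.0/18 (157.157.192.0 - 157.157.255.255) -> BRANCH-B
More-specific entries that do NOT match:
  157.157.227.72/29 (157.157.227.72 - 157.157.227.79) does not contain 157.157.227.108
  157.157.227.64/27 (157.157.227.64 - 157.157.227.95) does not contain 157.157.227.108
  157.157.226.96/27 (157.157.226.96 - 157.157.226.127) does not contain 157.157.227.108
  157.157.226.0/24 (157.157.226.0 - 157.157.226.255) does not contain 157.157.227.108
  157.157.230.0/23 (157.157.230.0 - 157.157.231.255) does not contain 157.157.227.108
  189.157.224.0/20 (189.157.224.0 - 189.157.239.255) does not contain 157.157.227.108
  157.157.160.0/19 (157.157.160.0 - 157.157.191.255) does not contain 157.157.227.108
Longest matching prefix is /18 -> next hop BRANCH-B.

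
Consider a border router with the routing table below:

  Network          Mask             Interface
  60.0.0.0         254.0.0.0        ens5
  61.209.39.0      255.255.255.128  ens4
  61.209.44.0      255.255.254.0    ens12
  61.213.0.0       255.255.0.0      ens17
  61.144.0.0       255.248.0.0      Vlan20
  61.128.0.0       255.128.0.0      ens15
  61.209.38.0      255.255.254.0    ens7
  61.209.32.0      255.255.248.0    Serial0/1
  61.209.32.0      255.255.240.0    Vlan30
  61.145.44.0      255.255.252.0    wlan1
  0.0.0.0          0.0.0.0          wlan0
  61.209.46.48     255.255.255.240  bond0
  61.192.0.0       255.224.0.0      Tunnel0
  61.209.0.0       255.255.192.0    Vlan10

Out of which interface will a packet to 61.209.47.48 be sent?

Routes whose prefix contains 61.209.47.48:
  0.0.0.0/0 (default, matches everything) -> wlan0
  60.0.0.0/7 (60.0.0.0 - 61.255.255.255) -> ens5
  61.128.0.0/9 (61.128.0.0 - 61.255.255.255) -> ens15
  61.192.0.0/11 (61.192.0.0 - 61.223.255.255) -> Tunnel0
  61.209.0.0/18 (61.209.0.0 - 61.209.63.255) -> Vlan10
  61.209.32.0/20 (61.209.32.0 - 61.209.47.255) -> Vlan30
More-specific entries that do NOT match:
  61.209.46.48/28 (61.209.46.48 - 61.209.46.63) does not contain 61.209.47.48
  61.209.39.0/25 (61.209.39.0 - 61.209.39.127) does not contain 61.209.47.48
  61.209.44.0/23 (61.209.44.0 - 61.209.45.255) does not contain 61.209.47.48
  61.209.38.0/23 (61.209.38.0 - 61.209.39.255) does not contain 61.209.47.48
  61.145.44.0/22 (61.145.44.0 - 61.145.47.255) does not contain 61.209.47.48
  61.209.32.0/21 (61.209.32.0 - 61.209.39.255) does not contain 61.209.47.48
Longest matching prefix is /20 -> interface Vlan30.

Vlan30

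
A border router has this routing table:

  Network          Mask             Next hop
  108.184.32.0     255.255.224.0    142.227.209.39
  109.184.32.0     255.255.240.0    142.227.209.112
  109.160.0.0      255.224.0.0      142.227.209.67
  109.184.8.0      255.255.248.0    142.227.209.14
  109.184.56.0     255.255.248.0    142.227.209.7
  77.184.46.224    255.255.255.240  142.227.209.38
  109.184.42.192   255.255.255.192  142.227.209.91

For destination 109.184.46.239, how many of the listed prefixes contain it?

Prefixes containing 109.184.46.239:
  109.160.0.0/11 (109.160.0.0 - 109.191.255.255)
  109.184.32.0/20 (109.184.32.0 - 109.184.47.255)
Total matching entries: 2.

2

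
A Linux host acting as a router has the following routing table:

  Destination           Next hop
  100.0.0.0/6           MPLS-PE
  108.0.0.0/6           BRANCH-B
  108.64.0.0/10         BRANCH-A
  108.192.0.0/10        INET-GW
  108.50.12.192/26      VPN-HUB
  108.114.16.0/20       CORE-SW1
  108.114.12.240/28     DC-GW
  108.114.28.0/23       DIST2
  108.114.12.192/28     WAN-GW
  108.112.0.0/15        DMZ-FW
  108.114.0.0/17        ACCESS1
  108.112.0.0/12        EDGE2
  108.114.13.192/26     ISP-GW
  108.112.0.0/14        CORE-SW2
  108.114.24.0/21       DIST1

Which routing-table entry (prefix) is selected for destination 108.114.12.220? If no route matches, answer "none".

Entries matching 108.114.12.220:
  108.0.0.0/6 (108.0.0.0 - 111.255.255.255)
  108.64.0.0/10 (108.64.0.0 - 108.127.255.255)
  108.112.0.0/12 (108.112.0.0 - 108.127.255.255)
  108.112.0.0/14 (108.112.0.0 - 108.115.255.255)
  108.114.0.0/17 (108.114.0.0 - 108.114.127.255)
Most specific is 108.114.0.0/17.

108.114.0.0/17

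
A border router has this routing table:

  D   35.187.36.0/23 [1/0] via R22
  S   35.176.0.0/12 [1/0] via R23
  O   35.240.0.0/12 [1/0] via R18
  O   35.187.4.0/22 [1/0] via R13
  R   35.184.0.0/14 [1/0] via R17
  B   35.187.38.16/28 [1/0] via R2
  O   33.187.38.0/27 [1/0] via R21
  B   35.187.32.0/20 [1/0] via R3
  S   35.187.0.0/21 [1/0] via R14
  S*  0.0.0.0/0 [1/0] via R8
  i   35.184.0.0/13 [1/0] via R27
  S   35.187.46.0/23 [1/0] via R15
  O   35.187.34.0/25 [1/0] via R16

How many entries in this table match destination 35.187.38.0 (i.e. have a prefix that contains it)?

Prefixes containing 35.187.38.0:
  0.0.0.0/0 (default, matches everything)
  35.176.0.0/12 (35.176.0.0 - 35.191.255.255)
  35.184.0.0/13 (35.184.0.0 - 35.191.255.255)
  35.184.0.0/14 (35.184.0.0 - 35.187.255.255)
  35.187.32.0/20 (35.187.32.0 - 35.187.47.255)
Total matching entries: 5.

5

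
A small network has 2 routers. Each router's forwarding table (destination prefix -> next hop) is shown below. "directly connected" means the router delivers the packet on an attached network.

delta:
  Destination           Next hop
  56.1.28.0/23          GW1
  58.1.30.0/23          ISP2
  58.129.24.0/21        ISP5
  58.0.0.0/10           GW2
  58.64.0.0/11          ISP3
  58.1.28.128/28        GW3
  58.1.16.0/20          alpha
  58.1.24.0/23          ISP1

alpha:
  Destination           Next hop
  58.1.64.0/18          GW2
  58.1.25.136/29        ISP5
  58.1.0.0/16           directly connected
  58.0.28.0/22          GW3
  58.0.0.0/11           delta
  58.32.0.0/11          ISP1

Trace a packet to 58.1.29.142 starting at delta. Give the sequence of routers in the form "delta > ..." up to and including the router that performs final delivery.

At delta: longest match for 58.1.29.142 is 58.1.16.0/20 -> alpha
At alpha: longest match for 58.1.29.142 is 58.1.0.0/16 -> directly connected

delta > alpha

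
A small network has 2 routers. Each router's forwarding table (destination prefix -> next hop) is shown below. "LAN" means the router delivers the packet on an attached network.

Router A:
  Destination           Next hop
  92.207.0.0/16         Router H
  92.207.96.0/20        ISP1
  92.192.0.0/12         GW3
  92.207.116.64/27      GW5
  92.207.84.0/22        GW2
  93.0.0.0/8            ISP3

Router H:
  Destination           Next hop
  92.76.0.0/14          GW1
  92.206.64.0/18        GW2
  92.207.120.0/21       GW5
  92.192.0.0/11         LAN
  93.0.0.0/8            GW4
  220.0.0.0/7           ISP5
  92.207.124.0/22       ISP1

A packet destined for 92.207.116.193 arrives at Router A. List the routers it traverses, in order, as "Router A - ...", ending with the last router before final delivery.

At Router A: longest match for 92.207.116.193 is 92.207.0.0/16 -> Router H
At Router H: longest match for 92.207.116.193 is 92.192.0.0/11 -> LAN

Router A - Router H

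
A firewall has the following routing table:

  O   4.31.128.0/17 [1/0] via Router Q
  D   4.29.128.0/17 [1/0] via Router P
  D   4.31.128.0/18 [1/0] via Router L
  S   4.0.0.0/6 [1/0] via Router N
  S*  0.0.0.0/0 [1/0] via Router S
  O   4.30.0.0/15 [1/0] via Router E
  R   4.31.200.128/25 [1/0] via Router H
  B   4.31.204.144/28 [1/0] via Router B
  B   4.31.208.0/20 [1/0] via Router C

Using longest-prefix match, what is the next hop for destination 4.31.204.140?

Routes whose prefix contains 4.31.204.140:
  0.0.0.0/0 (default, matches everything) -> Router S
  4.0.0.0/6 (4.0.0.0 - 7.255.255.255) -> Router N
  4.30.0.0/15 (4.30.0.0 - 4.31.255.255) -> Router E
  4.31.128.0/17 (4.31.128.0 - 4.31.255.255) -> Router Q
More-specific entries that do NOT match:
  4.31.204.144/28 (4.31.204.144 - 4.31.204.159) does not contain 4.31.204.140
  4.31.200.128/25 (4.31.200.128 - 4.31.200.255) does not contain 4.31.204.140
  4.31.208.0/20 (4.31.208.0 - 4.31.223.255) does not contain 4.31.204.140
  4.31.128.0/18 (4.31.128.0 - 4.31.191.255) does not contain 4.31.204.140
Longest matching prefix is /17 -> next hop Router Q.

Router Q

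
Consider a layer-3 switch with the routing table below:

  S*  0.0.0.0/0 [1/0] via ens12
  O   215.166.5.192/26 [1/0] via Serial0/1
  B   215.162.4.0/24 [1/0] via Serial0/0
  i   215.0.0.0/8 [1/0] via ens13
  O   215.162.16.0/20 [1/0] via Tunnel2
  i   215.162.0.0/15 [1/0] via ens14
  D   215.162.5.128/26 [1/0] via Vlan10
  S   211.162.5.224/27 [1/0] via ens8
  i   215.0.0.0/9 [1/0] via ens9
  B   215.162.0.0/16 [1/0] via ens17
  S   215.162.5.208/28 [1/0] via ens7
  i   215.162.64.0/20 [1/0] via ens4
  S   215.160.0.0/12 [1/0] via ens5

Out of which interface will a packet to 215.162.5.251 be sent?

ens17

Routes whose prefix contains 215.162.5.251:
  0.0.0.0/0 (default, matches everything) -> ens12
  215.0.0.0/8 (215.0.0.0 - 215.255.255.255) -> ens13
  215.160.0.0/12 (215.160.0.0 - 215.175.255.255) -> ens5
  215.162.0.0/15 (215.162.0.0 - 215.163.255.255) -> ens14
  215.162.0.0/16 (215.162.0.0 - 215.162.255.255) -> ens17
More-specific entries that do NOT match:
  215.162.5.208/28 (215.162.5.208 - 215.162.5.223) does not contain 215.162.5.251
  211.162.5.224/27 (211.162.5.224 - 211.162.5.255) does not contain 215.162.5.251
  215.166.5.192/26 (215.166.5.192 - 215.166.5.255) does not contain 215.162.5.251
  215.162.5.128/26 (215.162.5.128 - 215.162.5.191) does not contain 215.162.5.251
  215.162.4.0/24 (215.162.4.0 - 215.162.4.255) does not contain 215.162.5.251
  215.162.16.0/20 (215.162.16.0 - 215.162.31.255) does not contain 215.162.5.251
  215.162.64.0/20 (215.162.64.0 - 215.162.79.255) does not contain 215.162.5.251
Longest matching prefix is /16 -> interface ens17.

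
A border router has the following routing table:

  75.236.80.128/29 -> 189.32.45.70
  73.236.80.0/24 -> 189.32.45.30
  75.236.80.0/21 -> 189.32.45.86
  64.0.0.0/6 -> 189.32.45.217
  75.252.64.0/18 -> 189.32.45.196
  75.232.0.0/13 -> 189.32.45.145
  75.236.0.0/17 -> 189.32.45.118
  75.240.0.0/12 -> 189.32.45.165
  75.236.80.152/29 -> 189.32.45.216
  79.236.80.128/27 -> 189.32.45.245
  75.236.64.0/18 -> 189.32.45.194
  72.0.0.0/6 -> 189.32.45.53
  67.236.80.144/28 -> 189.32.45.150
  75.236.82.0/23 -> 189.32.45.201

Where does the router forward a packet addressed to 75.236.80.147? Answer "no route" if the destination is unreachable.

189.32.45.86

Routes whose prefix contains 75.236.80.147:
  72.0.0.0/6 (72.0.0.0 - 75.255.255.255) -> 189.32.45.53
  75.232.0.0/13 (75.232.0.0 - 75.239.255.255) -> 189.32.45.145
  75.236.0.0/17 (75.236.0.0 - 75.236.127.255) -> 189.32.45.118
  75.236.64.0/18 (75.236.64.0 - 75.236.127.255) -> 189.32.45.194
  75.236.80.0/21 (75.236.80.0 - 75.236.87.255) -> 189.32.45.86
More-specific entries that do NOT match:
  75.236.80.128/29 (75.236.80.128 - 75.236.80.135) does not contain 75.236.80.147
  75.236.80.152/29 (75.236.80.152 - 75.236.80.159) does not contain 75.236.80.147
  67.236.80.144/28 (67.236.80.144 - 67.236.80.159) does not contain 75.236.80.147
  79.236.80.128/27 (79.236.80.128 - 79.236.80.159) does not contain 75.236.80.147
  73.236.80.0/24 (73.236.80.0 - 73.236.80.255) does not contain 75.236.80.147
  75.236.82.0/23 (75.236.82.0 - 75.236.83.255) does not contain 75.236.80.147
Longest matching prefix is /21 -> next hop 189.32.45.86.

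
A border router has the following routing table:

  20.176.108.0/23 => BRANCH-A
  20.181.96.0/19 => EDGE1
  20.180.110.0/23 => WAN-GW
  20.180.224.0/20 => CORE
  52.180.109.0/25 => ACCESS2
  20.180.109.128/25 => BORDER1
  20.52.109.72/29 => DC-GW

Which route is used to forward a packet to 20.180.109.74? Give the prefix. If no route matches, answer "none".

none

20.180.109.74 is outside every listed prefix and there is no default route.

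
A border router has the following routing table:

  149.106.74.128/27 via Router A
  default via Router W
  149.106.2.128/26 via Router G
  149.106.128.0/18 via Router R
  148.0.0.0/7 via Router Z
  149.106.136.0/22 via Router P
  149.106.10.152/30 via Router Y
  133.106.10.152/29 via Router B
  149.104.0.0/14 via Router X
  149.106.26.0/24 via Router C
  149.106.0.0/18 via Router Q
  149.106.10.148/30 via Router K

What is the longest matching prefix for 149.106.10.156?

149.106.0.0/18

Entries matching 149.106.10.156:
  0.0.0.0/0 (default, matches everything)
  148.0.0.0/7 (148.0.0.0 - 149.255.255.255)
  149.104.0.0/14 (149.104.0.0 - 149.107.255.255)
  149.106.0.0/18 (149.106.0.0 - 149.106.63.255)
Most specific is 149.106.0.0/18.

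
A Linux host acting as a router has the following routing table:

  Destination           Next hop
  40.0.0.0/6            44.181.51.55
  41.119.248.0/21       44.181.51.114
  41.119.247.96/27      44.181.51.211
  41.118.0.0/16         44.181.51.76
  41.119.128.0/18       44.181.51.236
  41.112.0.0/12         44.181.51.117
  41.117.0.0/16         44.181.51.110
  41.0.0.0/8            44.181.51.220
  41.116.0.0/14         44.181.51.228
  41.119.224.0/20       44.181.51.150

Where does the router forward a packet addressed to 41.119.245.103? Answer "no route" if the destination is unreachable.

44.181.51.228

Routes whose prefix contains 41.119.245.103:
  40.0.0.0/6 (40.0.0.0 - 43.255.255.255) -> 44.181.51.55
  41.0.0.0/8 (41.0.0.0 - 41.255.255.255) -> 44.181.51.220
  41.112.0.0/12 (41.112.0.0 - 41.127.255.255) -> 44.181.51.117
  41.116.0.0/14 (41.116.0.0 - 41.119.255.255) -> 44.181.51.228
More-specific entries that do NOT match:
  41.119.247.96/27 (41.119.247.96 - 41.119.247.127) does not contain 41.119.245.103
  41.119.248.0/21 (41.119.248.0 - 41.119.255.255) does not contain 41.119.245.103
  41.119.224.0/20 (41.119.224.0 - 41.119.239.255) does not contain 41.119.245.103
  41.119.128.0/18 (41.119.128.0 - 41.119.191.255) does not contain 41.119.245.103
  41.118.0.0/16 (41.118.0.0 - 41.118.255.255) does not contain 41.119.245.103
  41.117.0.0/16 (41.117.0.0 - 41.117.255.255) does not contain 41.119.245.103
Longest matching prefix is /14 -> next hop 44.181.51.228.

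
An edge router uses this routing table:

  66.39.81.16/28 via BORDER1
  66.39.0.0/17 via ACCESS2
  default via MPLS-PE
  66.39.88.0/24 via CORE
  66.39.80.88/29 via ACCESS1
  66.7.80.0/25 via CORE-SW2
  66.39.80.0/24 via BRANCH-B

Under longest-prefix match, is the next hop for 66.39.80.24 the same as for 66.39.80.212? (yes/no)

yes

66.39.80.24: longest match 66.39.80.0/24 -> BRANCH-B
66.39.80.212: longest match 66.39.80.0/24 -> BRANCH-B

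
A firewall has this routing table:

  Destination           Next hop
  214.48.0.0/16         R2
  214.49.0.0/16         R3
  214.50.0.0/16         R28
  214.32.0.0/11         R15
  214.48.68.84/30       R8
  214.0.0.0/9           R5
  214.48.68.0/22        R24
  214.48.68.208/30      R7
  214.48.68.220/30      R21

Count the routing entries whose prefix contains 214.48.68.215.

Prefixes containing 214.48.68.215:
  214.0.0.0/9 (214.0.0.0 - 214.127.255.255)
  214.32.0.0/11 (214.32.0.0 - 214.63.255.255)
  214.48.0.0/16 (214.48.0.0 - 214.48.255.255)
  214.48.68.0/22 (214.48.68.0 - 214.48.71.255)
Total matching entries: 4.

4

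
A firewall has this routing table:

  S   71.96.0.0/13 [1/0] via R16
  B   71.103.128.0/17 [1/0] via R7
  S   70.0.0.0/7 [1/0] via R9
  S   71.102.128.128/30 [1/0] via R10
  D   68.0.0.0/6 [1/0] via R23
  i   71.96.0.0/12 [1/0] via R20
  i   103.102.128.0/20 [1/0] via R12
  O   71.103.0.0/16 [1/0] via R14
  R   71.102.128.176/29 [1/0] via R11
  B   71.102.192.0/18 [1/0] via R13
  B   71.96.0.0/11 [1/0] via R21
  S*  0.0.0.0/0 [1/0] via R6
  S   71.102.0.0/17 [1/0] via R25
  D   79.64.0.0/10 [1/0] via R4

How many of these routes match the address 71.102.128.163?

6

Prefixes containing 71.102.128.163:
  0.0.0.0/0 (default, matches everything)
  68.0.0.0/6 (68.0.0.0 - 71.255.255.255)
  70.0.0.0/7 (70.0.0.0 - 71.255.255.255)
  71.96.0.0/11 (71.96.0.0 - 71.127.255.255)
  71.96.0.0/12 (71.96.0.0 - 71.111.255.255)
  71.96.0.0/13 (71.96.0.0 - 71.103.255.255)
Total matching entries: 6.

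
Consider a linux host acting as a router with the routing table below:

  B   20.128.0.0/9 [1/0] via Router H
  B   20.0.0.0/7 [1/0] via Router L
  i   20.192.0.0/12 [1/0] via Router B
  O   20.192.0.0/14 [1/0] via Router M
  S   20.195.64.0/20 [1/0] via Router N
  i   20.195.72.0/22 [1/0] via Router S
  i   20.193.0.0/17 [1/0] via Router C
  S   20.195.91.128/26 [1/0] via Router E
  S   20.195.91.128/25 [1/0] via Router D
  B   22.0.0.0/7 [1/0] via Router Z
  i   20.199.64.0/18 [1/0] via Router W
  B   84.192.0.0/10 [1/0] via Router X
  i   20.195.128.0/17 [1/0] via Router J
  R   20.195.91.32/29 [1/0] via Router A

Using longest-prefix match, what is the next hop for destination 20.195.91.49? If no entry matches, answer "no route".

Router M

Routes whose prefix contains 20.195.91.49:
  20.0.0.0/7 (20.0.0.0 - 21.255.255.255) -> Router L
  20.128.0.0/9 (20.128.0.0 - 20.255.255.255) -> Router H
  20.192.0.0/12 (20.192.0.0 - 20.207.255.255) -> Router B
  20.192.0.0/14 (20.192.0.0 - 20.195.255.255) -> Router M
More-specific entries that do NOT match:
  20.195.91.32/29 (20.195.91.32 - 20.195.91.39) does not contain 20.195.91.49
  20.195.91.128/26 (20.195.91.128 - 20.195.91.191) does not contain 20.195.91.49
  20.195.91.128/25 (20.195.91.128 - 20.195.91.255) does not contain 20.195.91.49
  20.195.72.0/22 (20.195.72.0 - 20.195.75.255) does not contain 20.195.91.49
  20.195.64.0/20 (20.195.64.0 - 20.195.79.255) does not contain 20.195.91.49
  20.199.64.0/18 (20.199.64.0 - 20.199.127.255) does not contain 20.195.91.49
  20.193.0.0/17 (20.193.0.0 - 20.193.127.255) does not contain 20.195.91.49
  20.195.128.0/17 (20.195.128.0 - 20.195.255.255) does not contain 20.195.91.49
Longest matching prefix is /14 -> next hop Router M.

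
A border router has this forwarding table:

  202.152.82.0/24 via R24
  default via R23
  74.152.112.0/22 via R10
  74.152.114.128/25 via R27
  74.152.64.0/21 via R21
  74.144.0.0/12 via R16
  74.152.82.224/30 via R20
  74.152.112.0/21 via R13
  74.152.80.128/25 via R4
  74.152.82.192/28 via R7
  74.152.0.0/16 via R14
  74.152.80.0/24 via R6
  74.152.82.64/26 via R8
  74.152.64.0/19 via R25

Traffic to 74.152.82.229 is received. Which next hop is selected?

R25

Routes whose prefix contains 74.152.82.229:
  0.0.0.0/0 (default, matches everything) -> R23
  74.144.0.0/12 (74.144.0.0 - 74.159.255.255) -> R16
  74.152.0.0/16 (74.152.0.0 - 74.152.255.255) -> R14
  74.152.64.0/19 (74.152.64.0 - 74.152.95.255) -> R25
More-specific entries that do NOT match:
  74.152.82.224/30 (74.152.82.224 - 74.152.82.227) does not contain 74.152.82.229
  74.152.82.192/28 (74.152.82.192 - 74.152.82.207) does not contain 74.152.82.229
  74.152.82.64/26 (74.152.82.64 - 74.152.82.127) does not contain 74.152.82.229
  74.152.114.128/25 (74.152.114.128 - 74.152.114.255) does not contain 74.152.82.229
  74.152.80.128/25 (74.152.80.128 - 74.152.80.255) does not contain 74.152.82.229
  202.152.82.0/24 (202.152.82.0 - 202.152.82.255) does not contain 74.152.82.229
  74.152.80.0/24 (74.152.80.0 - 74.152.80.255) does not contain 74.152.82.229
  74.152.112.0/22 (74.152.112.0 - 74.152.115.255) does not contain 74.152.82.229
  74.152.64.0/21 (74.152.64.0 - 74.152.71.255) does not contain 74.152.82.229
  74.152.112.0/21 (74.152.112.0 - 74.152.119.255) does not contain 74.152.82.229
Longest matching prefix is /19 -> next hop R25.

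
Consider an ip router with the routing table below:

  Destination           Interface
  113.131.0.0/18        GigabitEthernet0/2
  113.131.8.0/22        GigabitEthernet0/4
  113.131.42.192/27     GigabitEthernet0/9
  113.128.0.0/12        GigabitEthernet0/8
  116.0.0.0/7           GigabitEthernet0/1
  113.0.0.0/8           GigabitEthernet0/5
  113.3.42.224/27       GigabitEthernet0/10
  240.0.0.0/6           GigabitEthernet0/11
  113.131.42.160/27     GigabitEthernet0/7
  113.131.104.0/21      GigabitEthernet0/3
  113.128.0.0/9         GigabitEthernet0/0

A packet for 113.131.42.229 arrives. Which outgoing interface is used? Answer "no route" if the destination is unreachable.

GigabitEthernet0/2

Routes whose prefix contains 113.131.42.229:
  113.0.0.0/8 (113.0.0.0 - 113.255.255.255) -> GigabitEthernet0/5
  113.128.0.0/9 (113.128.0.0 - 113.255.255.255) -> GigabitEthernet0/0
  113.128.0.0/12 (113.128.0.0 - 113.143.255.255) -> GigabitEthernet0/8
  113.131.0.0/18 (113.131.0.0 - 113.131.63.255) -> GigabitEthernet0/2
More-specific entries that do NOT match:
  113.131.42.192/27 (113.131.42.192 - 113.131.42.223) does not contain 113.131.42.229
  113.3.42.224/27 (113.3.42.224 - 113.3.42.255) does not contain 113.131.42.229
  113.131.42.160/27 (113.131.42.160 - 113.131.42.191) does not contain 113.131.42.229
  113.131.8.0/22 (113.131.8.0 - 113.131.11.255) does not contain 113.131.42.229
  113.131.104.0/21 (113.131.104.0 - 113.131.111.255) does not contain 113.131.42.229
Longest matching prefix is /18 -> interface GigabitEthernet0/2.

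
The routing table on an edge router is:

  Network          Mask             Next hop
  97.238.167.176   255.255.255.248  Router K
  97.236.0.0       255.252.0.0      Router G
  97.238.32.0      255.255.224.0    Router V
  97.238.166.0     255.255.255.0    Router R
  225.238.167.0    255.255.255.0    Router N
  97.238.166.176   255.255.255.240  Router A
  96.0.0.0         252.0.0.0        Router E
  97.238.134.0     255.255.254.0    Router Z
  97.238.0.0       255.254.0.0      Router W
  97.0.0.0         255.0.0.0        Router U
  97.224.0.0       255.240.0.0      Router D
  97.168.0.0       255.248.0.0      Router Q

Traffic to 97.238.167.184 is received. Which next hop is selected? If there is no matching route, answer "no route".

Routes whose prefix contains 97.238.167.184:
  96.0.0.0/6 (96.0.0.0 - 99.255.255.255) -> Router E
  97.0.0.0/8 (97.0.0.0 - 97.255.255.255) -> Router U
  97.224.0.0/12 (97.224.0.0 - 97.239.255.255) -> Router D
  97.236.0.0/14 (97.236.0.0 - 97.239.255.255) -> Router G
  97.238.0.0/15 (97.238.0.0 - 97.239.255.255) -> Router W
More-specific entries that do NOT match:
  97.238.167.176/29 (97.238.167.176 - 97.238.167.183) does not contain 97.238.167.184
  97.238.166.176/28 (97.238.166.176 - 97.238.166.191) does not contain 97.238.167.184
  97.238.166.0/24 (97.238.166.0 - 97.238.166.255) does not contain 97.238.167.184
  225.238.167.0/24 (225.238.167.0 - 225.238.167.255) does not contain 97.238.167.184
  97.238.134.0/23 (97.238.134.0 - 97.238.135.255) does not contain 97.238.167.184
  97.238.32.0/19 (97.238.32.0 - 97.238.63.255) does not contain 97.238.167.184
Longest matching prefix is /15 -> next hop Router W.

Router W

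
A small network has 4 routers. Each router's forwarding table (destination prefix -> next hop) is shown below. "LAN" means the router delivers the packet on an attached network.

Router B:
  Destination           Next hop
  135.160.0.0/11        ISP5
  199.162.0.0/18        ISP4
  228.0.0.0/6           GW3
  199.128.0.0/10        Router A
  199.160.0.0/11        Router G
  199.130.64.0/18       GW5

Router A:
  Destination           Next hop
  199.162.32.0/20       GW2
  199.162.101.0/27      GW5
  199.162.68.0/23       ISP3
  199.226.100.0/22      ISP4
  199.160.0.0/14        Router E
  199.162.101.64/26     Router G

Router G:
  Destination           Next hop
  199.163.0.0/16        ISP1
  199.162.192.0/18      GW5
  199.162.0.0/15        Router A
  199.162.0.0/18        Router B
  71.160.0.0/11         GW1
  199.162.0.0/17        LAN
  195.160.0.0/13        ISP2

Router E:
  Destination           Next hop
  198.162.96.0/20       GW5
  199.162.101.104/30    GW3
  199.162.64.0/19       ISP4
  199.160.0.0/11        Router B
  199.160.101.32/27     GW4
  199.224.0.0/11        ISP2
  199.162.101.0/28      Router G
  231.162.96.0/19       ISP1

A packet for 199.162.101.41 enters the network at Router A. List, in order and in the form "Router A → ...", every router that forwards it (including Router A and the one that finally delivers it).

Router A → Router E → Router B → Router G

At Router A: longest match for 199.162.101.41 is 199.160.0.0/14 -> Router E
At Router E: longest match for 199.162.101.41 is 199.160.0.0/11 -> Router B
At Router B: longest match for 199.162.101.41 is 199.160.0.0/11 -> Router G
At Router G: longest match for 199.162.101.41 is 199.162.0.0/17 -> LAN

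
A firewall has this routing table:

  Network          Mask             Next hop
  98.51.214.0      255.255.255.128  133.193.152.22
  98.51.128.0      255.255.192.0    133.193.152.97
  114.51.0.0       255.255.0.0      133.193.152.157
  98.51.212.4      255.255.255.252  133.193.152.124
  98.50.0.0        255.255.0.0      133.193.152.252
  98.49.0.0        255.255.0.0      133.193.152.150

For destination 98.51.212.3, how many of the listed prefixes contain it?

0

No listed prefix contains 98.51.212.3.
Total matching entries: 0.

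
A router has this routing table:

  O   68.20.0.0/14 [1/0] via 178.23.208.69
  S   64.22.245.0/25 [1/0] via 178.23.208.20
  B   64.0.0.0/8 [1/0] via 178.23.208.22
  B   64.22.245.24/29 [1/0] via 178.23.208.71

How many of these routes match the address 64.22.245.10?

Prefixes containing 64.22.245.10:
  64.0.0.0/8 (64.0.0.0 - 64.255.255.255)
  64.22.245.0/25 (64.22.245.0 - 64.22.245.127)
Total matching entries: 2.

2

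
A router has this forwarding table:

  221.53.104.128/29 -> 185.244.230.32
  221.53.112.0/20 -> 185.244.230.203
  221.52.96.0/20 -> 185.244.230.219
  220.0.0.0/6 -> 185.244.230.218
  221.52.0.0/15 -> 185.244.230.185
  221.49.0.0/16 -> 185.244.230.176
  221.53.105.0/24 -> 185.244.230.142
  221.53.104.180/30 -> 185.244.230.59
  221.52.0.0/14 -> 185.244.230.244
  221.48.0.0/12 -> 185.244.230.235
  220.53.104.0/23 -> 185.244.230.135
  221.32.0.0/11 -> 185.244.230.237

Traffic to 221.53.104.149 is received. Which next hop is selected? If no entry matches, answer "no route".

Routes whose prefix contains 221.53.104.149:
  220.0.0.0/6 (220.0.0.0 - 223.255.255.255) -> 185.244.230.218
  221.32.0.0/11 (221.32.0.0 - 221.63.255.255) -> 185.244.230.237
  221.48.0.0/12 (221.48.0.0 - 221.63.255.255) -> 185.244.230.235
  221.52.0.0/14 (221.52.0.0 - 221.55.255.255) -> 185.244.230.244
  221.52.0.0/15 (221.52.0.0 - 221.53.255.255) -> 185.244.230.185
More-specific entries that do NOT match:
  221.53.104.180/30 (221.53.104.180 - 221.53.104.183) does not contain 221.53.104.149
  221.53.104.128/29 (221.53.104.128 - 221.53.104.135) does not contain 221.53.104.149
  221.53.105.0/24 (221.53.105.0 - 221.53.105.255) does not contain 221.53.104.149
  220.53.104.0/23 (220.53.104.0 - 220.53.105.255) does not contain 221.53.104.149
  221.53.112.0/20 (221.53.112.0 - 221.53.127.255) does not contain 221.53.104.149
  221.52.96.0/20 (221.52.96.0 - 221.52.111.255) does not contain 221.53.104.149
  221.49.0.0/16 (221.49.0.0 - 221.49.255.255) does not contain 221.53.104.149
Longest matching prefix is /15 -> next hop 185.244.230.185.

185.244.230.185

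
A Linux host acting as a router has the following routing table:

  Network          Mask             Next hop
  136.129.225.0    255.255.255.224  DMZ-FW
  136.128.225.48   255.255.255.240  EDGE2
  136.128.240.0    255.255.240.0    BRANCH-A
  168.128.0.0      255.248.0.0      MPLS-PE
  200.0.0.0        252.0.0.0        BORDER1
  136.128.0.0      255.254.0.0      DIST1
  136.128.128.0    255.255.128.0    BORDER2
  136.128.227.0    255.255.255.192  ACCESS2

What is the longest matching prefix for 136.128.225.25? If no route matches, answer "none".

Entries matching 136.128.225.25:
  136.128.0.0/15 (136.128.0.0 - 136.129.255.255)
  136.128.128.0/17 (136.128.128.0 - 136.128.255.255)
Most specific is 136.128.128.0/17.

136.128.128.0/17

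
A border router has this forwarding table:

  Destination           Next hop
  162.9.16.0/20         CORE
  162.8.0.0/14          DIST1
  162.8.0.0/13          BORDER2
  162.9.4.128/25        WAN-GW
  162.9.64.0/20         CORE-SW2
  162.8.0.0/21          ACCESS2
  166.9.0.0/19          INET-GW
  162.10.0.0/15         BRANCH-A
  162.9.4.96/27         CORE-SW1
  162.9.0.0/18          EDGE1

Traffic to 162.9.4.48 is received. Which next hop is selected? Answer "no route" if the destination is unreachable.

EDGE1

Routes whose prefix contains 162.9.4.48:
  162.8.0.0/13 (162.8.0.0 - 162.15.255.255) -> BORDER2
  162.8.0.0/14 (162.8.0.0 - 162.11.255.255) -> DIST1
  162.9.0.0/18 (162.9.0.0 - 162.9.63.255) -> EDGE1
More-specific entries that do NOT match:
  162.9.4.96/27 (162.9.4.96 - 162.9.4.127) does not contain 162.9.4.48
  162.9.4.128/25 (162.9.4.128 - 162.9.4.255) does not contain 162.9.4.48
  162.8.0.0/21 (162.8.0.0 - 162.8.7.255) does not contain 162.9.4.48
  162.9.16.0/20 (162.9.16.0 - 162.9.31.255) does not contain 162.9.4.48
  162.9.64.0/20 (162.9.64.0 - 162.9.79.255) does not contain 162.9.4.48
  166.9.0.0/19 (166.9.0.0 - 166.9.31.255) does not contain 162.9.4.48
Longest matching prefix is /18 -> next hop EDGE1.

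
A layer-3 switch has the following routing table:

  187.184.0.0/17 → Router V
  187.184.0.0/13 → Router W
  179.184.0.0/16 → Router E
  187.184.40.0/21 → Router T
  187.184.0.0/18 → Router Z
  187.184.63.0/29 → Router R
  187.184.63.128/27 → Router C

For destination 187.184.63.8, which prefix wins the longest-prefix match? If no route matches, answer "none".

Entries matching 187.184.63.8:
  187.184.0.0/13 (187.184.0.0 - 187.191.255.255)
  187.184.0.0/17 (187.184.0.0 - 187.184.127.255)
  187.184.0.0/18 (187.184.0.0 - 187.184.63.255)
Most specific is 187.184.0.0/18.

187.184.0.0/18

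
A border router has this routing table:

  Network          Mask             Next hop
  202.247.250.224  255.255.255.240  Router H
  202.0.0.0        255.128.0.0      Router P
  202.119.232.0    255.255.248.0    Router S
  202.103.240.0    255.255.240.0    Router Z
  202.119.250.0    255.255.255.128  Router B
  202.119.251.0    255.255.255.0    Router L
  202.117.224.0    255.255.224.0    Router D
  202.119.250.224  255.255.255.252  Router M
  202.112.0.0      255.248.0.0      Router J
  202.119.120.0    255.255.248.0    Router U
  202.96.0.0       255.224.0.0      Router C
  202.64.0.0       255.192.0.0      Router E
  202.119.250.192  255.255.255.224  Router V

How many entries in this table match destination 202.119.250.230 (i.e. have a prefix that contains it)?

4

Prefixes containing 202.119.250.230:
  202.0.0.0/9 (202.0.0.0 - 202.127.255.255)
  202.64.0.0/10 (202.64.0.0 - 202.127.255.255)
  202.96.0.0/11 (202.96.0.0 - 202.127.255.255)
  202.112.0.0/13 (202.112.0.0 - 202.119.255.255)
Total matching entries: 4.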